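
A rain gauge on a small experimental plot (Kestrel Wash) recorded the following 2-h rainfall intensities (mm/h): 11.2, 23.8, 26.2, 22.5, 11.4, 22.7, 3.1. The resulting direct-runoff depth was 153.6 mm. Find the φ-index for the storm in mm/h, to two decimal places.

Only the 6 blocks with intensity above φ contribute runoff: 11.2, 23.8, 26.2, 22.5, 11.4, 22.7 mm/h.
Σ(I−φ)·Δt = d  ⇒  (11.2+23.8+26.2+22.5+11.4+22.7 − 6φ)·2 = 153.6
φ = (117.8 − 153.6/2) / 6 = 6.83 mm/h.

φ ≈ 6.83 mm/h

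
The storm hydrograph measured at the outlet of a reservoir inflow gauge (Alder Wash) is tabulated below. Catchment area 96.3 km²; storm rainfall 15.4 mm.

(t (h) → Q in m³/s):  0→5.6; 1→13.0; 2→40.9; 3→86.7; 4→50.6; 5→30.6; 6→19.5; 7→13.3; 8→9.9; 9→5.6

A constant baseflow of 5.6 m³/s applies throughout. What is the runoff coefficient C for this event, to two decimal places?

ΣQ_DR = 219.7 m³/s; V = ΣQ_DR·Δt = 7.909 × 10^5 m³.
Runoff depth d = V / A = 8.213 mm.
C = d / P = 8.213 / 15.4 = 0.53.

C ≈ 0.53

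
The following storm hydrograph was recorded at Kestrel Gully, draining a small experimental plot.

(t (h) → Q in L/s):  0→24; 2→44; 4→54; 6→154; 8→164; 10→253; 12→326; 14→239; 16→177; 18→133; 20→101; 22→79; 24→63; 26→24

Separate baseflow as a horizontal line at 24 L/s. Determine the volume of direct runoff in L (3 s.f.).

Direct-runoff ordinates (Q − Q_b): 0.0, 20.0, 30.0, 130.0, 140.0, 229.0, 302.0, 215.0, 153.0, 109.0, 77.0, 55.0, 39.0, 0.0 L/s.
ΣQ_DR = 1499 L/s.
With Δt = 2 h = 7200 s, V = ΣQ_DR · Δt = 1499 × 7200 = 1.08 × 10^7 L.

V ≈ 1.08 × 10^7 L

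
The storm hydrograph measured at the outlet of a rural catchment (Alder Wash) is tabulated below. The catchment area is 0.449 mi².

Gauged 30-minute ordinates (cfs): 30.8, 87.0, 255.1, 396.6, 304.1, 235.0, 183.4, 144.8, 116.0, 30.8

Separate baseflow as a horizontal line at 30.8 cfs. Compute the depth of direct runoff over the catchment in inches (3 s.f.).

d ≈ 2.55 in

Direct runoff: 0.0, 56.2, 224.3, 365.8, 273.3, 204.2, 152.6, 114.0, 85.2, 0.0 cfs; ΣQ_DR = 1476 cfs.
V = ΣQ_DR · Δt = 1476 × 1800 s = 2.656 × 10^6 ft³.
Over A = 0.449 mi², depth = V / A = 2.55 in.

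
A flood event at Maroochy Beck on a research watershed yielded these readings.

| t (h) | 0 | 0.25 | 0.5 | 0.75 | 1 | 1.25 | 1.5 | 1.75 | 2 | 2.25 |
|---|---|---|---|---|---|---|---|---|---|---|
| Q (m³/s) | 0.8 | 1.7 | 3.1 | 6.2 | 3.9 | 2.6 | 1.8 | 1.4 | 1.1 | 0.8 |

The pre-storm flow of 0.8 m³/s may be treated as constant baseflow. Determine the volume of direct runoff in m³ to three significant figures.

V ≈ 13900 m³

Direct-runoff ordinates (Q − Q_b): 0.0, 0.9, 2.3, 5.4, 3.1, 1.8, 1.0, 0.6, 0.3, 0.0 m³/s.
ΣQ_DR = 15.40 m³/s.
With Δt = 0.25 h = 900 s, V = ΣQ_DR · Δt = 15.40 × 900 = 13900 m³.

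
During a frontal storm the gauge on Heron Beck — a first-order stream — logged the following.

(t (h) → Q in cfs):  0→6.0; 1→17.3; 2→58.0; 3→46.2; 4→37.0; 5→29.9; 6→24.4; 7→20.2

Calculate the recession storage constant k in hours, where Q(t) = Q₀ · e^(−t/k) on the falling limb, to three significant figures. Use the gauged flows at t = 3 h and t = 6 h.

On the falling limb, Q drops from 46.2 to 24.4 cfs between t = 3 h and t = 6 h (Δt = 3 h).
k = −Δt / ln(Q₂/Q₁) = −3 / ln(24.4/46.2) = 4.70 h.

k ≈ 4.70 h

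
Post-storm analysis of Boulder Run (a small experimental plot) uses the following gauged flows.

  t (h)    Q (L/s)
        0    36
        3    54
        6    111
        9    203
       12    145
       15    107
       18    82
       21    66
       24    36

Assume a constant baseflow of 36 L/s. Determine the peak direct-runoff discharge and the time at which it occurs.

Subtracting baseflow gives direct-runoff ordinates: 0.0, 18.0, 75.0, 167.0, 109.0, 71.0, 46.0, 30.0, 0.0 L/s.
The maximum is 167.0 L/s, occurring at the reading for t = 9 h.

Q_p = 167.0 L/s at t = 9 h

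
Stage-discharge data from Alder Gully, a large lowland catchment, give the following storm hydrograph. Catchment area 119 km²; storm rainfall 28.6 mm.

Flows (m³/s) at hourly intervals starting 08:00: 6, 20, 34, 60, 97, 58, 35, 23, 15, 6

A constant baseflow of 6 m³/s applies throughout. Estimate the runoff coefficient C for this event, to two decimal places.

C ≈ 0.31

ΣQ_DR = 294.0 m³/s; V = ΣQ_DR·Δt = 1.058 × 10^6 m³.
Runoff depth d = V / A = 8.894 mm.
C = d / P = 8.894 / 28.6 = 0.31.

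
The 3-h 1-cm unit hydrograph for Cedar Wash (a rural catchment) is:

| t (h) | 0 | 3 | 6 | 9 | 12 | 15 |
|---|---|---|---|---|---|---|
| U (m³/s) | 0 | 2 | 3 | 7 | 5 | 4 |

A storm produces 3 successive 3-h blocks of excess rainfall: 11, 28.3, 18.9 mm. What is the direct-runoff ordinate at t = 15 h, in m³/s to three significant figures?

Q ≈ 31.8 m³/s

By discrete convolution, Q_j = Σ (P_i / 10 mm) · U_{j−i}.
At t = 15 h (j=5): Q = (11/10)·4 + (28.3/10)·5 + (18.9/10)·7 = 31.8 m³/s.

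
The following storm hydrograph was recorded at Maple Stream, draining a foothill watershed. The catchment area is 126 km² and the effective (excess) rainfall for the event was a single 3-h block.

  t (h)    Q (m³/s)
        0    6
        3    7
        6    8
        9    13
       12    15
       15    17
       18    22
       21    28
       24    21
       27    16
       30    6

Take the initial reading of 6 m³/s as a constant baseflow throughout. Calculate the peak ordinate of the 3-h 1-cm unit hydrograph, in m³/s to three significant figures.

Direct runoff: 0.0, 1.0, 2.0, 7.0, 9.0, 11.0, 16.0, 22.0, 15.0, 10.0, 0.0 m³/s; ΣQ_DR = 93.00 m³/s, peak = 22.0 m³/s.
Runoff depth d = ΣQ_DR·Δt / A = 93.00 × 10800 / (126 km²) = 7.971 mm.
The 1-cm UH is the DRH scaled by (10 mm)/d, so U_p = 22.0 × 10/7.971 = 27.6 m³/s.

U_p ≈ 27.6 m³/s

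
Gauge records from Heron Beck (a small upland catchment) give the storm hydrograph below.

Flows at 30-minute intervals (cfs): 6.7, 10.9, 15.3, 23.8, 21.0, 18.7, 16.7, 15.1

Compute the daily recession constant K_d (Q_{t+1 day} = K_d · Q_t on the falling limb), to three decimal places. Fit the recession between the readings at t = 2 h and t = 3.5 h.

Between t = 2 h and t = 3.5 h the flow falls from 21.0 to 15.1 cfs over 3×0.5 h = 1.5 h.
Per-interval ratio K = (15.1/21.0)^(1/3) = 0.8959; K_d = K^(24/0.5) = 0.005.

K_d ≈ 0.005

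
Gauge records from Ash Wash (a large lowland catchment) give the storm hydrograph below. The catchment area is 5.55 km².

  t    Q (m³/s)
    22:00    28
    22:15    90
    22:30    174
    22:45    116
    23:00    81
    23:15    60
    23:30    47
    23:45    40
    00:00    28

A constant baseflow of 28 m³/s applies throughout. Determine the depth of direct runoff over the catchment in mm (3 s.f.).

Direct runoff: 0.0, 62.0, 146.0, 88.0, 53.0, 32.0, 19.0, 12.0, 0.0 m³/s; ΣQ_DR = 412.0 m³/s.
V = ΣQ_DR · Δt = 412.0 × 900 s = 3.708 × 10^5 m³.
Over A = 5.55 km², depth = V / A = 66.8 mm.

d ≈ 66.8 mm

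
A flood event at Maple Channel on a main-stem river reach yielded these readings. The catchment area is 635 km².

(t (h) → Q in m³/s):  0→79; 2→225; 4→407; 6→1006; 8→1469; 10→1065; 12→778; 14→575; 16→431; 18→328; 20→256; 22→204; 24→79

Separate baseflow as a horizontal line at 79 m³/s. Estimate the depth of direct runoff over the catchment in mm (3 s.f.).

d ≈ 66.6 mm

Direct runoff: 0.0, 146.0, 328.0, 927.0, 1390.0, 986.0, 699.0, 496.0, 352.0, 249.0, 177.0, 125.0, 0.0 m³/s; ΣQ_DR = 5875 m³/s.
V = ΣQ_DR · Δt = 5875 × 7200 s = 4.230 × 10^7 m³.
Over A = 635 km², depth = V / A = 66.6 mm.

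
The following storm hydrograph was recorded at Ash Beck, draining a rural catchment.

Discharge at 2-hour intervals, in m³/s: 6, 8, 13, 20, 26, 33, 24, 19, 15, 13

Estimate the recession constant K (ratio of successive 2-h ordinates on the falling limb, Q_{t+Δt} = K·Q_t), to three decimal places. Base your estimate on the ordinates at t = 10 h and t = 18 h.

K ≈ 0.792

Using the recession-limb readings at t = 10 h and t = 18 h: Q falls from 33 to 13 m³/s over 4 intervals.
K = (Q₂/Q₁)^(1/4) = (13/33)^(1/4) = 0.792.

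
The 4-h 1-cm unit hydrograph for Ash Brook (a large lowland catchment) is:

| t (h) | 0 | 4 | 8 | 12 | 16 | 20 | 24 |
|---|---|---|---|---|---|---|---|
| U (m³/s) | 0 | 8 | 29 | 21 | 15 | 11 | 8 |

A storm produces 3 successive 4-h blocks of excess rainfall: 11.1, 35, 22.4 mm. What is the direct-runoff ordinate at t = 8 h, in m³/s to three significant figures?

By discrete convolution, Q_j = Σ (P_i / 10 mm) · U_{j−i}.
At t = 8 h (j=2): Q = (11.1/10)·29 + (35/10)·8 + (22.4/10)·0 = 60.2 m³/s.

Q ≈ 60.2 m³/s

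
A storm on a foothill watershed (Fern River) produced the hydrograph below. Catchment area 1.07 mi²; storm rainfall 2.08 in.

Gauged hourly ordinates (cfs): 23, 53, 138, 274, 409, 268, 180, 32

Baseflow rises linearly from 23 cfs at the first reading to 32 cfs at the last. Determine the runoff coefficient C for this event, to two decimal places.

C ≈ 0.81

ΣQ_DR = 1157 cfs; V = ΣQ_DR·Δt = 4.165 × 10^6 ft³.
Runoff depth d = V / A = 1.676 in.
C = d / P = 1.676 / 2.08 = 0.81.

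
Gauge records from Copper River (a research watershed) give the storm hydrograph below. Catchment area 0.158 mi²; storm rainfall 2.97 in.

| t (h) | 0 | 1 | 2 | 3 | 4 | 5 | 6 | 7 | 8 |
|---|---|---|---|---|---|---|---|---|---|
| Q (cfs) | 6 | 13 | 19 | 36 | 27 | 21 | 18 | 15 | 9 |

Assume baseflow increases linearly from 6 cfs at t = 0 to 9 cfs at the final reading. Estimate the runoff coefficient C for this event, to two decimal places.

C ≈ 0.32

ΣQ_DR = 96.50 cfs; V = ΣQ_DR·Δt = 3.474 × 10^5 ft³.
Runoff depth d = V / A = 0.9464 in.
C = d / P = 0.9464 / 2.97 = 0.32.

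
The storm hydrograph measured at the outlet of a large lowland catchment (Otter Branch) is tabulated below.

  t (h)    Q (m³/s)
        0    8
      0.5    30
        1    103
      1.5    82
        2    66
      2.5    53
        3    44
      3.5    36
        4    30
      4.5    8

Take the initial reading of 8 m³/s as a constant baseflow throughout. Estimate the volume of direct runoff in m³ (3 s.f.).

V ≈ 6.84 × 10^5 m³

Direct-runoff ordinates (Q − Q_b): 0.0, 22.0, 95.0, 74.0, 58.0, 45.0, 36.0, 28.0, 22.0, 0.0 m³/s.
ΣQ_DR = 380.0 m³/s.
With Δt = 0.5 h = 1800 s, V = ΣQ_DR · Δt = 380.0 × 1800 = 6.84 × 10^5 m³.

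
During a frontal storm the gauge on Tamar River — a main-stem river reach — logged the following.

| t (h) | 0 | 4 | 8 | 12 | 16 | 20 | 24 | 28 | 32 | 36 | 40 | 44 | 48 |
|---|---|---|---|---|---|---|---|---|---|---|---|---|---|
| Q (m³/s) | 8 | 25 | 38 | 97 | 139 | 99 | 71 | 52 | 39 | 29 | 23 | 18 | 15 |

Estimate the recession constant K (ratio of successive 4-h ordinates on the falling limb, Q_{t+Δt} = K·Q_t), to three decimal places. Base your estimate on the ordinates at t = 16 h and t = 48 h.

K ≈ 0.757

Using the recession-limb readings at t = 16 h and t = 48 h: Q falls from 139 to 15 m³/s over 8 intervals.
K = (Q₂/Q₁)^(1/8) = (15/139)^(1/8) = 0.757.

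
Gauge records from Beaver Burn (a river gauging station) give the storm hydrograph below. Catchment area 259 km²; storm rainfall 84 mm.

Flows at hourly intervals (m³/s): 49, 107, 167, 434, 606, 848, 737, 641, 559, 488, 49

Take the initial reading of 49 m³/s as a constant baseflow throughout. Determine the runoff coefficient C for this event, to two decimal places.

C ≈ 0.69

ΣQ_DR = 4146 m³/s; V = ΣQ_DR·Δt = 1.493 × 10^7 m³.
Runoff depth d = V / A = 57.63 mm.
C = d / P = 57.63 / 84 = 0.69.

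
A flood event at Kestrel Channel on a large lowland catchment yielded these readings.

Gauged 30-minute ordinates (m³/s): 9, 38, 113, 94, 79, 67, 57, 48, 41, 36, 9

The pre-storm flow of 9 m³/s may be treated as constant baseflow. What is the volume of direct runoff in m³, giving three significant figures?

Direct-runoff ordinates (Q − Q_b): 0.0, 29.0, 104.0, 85.0, 70.0, 58.0, 48.0, 39.0, 32.0, 27.0, 0.0 m³/s.
ΣQ_DR = 492.0 m³/s.
With Δt = 0.5 h = 1800 s, V = ΣQ_DR · Δt = 492.0 × 1800 = 8.86 × 10^5 m³.

V ≈ 8.86 × 10^5 m³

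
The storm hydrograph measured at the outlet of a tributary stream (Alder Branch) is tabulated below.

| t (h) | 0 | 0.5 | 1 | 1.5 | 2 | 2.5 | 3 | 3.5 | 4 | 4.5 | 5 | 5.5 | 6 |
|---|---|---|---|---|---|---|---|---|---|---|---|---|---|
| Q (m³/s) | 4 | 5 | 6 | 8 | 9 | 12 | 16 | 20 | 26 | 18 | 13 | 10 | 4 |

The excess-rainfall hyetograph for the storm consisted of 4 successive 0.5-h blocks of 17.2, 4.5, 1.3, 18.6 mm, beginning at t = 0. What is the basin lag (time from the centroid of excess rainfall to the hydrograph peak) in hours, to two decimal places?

t_L ≈ 2.99 h

Centroid of excess rainfall: t_c = Σ P_i·t̄_i / ΣP_i = 1.0060 h (block centres at 0.25, 0.75, 1.25, 1.75 h).
Hydrograph peak occurs at t = 4 h, so basin lag t_L = 4 − 1.0060 = 2.99 h.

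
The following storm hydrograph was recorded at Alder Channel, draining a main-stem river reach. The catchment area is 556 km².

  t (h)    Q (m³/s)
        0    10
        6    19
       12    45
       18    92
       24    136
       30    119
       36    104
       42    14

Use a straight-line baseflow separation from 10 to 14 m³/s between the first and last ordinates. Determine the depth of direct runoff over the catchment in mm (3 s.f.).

d ≈ 17.2 mm

Direct runoff: 0.00, 8.43, 33.86, 80.29, 123.71, 106.14, 90.57, 0.00 m³/s; ΣQ_DR = 443.0 m³/s.
V = ΣQ_DR · Δt = 443.0 × 21600 s = 9.569 × 10^6 m³.
Over A = 556 km², depth = V / A = 17.2 mm.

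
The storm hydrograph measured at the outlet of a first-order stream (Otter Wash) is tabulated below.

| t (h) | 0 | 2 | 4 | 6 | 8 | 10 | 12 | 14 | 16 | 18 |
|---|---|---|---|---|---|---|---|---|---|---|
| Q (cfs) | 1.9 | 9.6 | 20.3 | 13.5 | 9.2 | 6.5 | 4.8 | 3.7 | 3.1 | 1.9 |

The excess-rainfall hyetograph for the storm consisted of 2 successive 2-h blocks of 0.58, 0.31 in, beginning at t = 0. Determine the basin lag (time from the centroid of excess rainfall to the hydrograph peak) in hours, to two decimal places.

Centroid of excess rainfall: t_c = Σ P_i·t̄_i / ΣP_i = 1.6966 h (block centres at 1, 3 h).
Hydrograph peak occurs at t = 4 h, so basin lag t_L = 4 − 1.6966 = 2.30 h.

t_L ≈ 2.30 h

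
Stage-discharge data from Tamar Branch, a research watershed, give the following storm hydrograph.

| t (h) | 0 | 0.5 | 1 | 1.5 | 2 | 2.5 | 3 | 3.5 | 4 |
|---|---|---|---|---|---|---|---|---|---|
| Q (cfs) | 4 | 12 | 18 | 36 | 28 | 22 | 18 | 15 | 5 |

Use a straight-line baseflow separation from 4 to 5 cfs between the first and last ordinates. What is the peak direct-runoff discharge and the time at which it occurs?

Subtracting baseflow gives direct-runoff ordinates: 0.00, 7.88, 13.75, 31.62, 23.50, 17.38, 13.25, 10.12, 0.00 cfs.
The maximum is 31.62 cfs, occurring at the reading for t = 1.5 h.

Q_p = 31.62 cfs at t = 1.5 h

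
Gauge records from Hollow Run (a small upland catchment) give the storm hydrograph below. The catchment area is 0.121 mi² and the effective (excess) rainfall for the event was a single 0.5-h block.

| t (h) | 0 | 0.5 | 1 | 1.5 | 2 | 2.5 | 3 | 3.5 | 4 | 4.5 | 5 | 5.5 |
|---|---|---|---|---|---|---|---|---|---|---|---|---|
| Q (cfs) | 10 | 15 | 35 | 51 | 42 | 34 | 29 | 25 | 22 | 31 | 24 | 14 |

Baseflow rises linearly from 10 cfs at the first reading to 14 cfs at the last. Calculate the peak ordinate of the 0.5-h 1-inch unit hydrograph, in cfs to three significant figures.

Direct runoff: 0.00, 4.64, 24.27, 39.91, 30.55, 22.18, 16.82, 12.45, 9.09, 17.73, 10.36, 0.00 cfs; ΣQ_DR = 188.0 cfs, peak = 39.91 cfs.
Runoff depth d = ΣQ_DR·Δt / A = 188.0 × 1800 / (0.121 mi²) = 1.204 in.
The 1-inch UH is the DRH scaled by (1 in)/d, so U_p = 39.91 × 1/1.204 = 33.2 cfs.

U_p ≈ 33.2 cfs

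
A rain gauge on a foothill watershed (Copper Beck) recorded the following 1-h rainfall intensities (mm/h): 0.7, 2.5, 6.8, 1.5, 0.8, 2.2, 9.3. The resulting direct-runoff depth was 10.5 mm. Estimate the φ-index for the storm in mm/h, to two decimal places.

φ ≈ 2.80 mm/h

Only the 2 blocks with intensity above φ contribute runoff: 6.8, 9.3 mm/h.
Σ(I−φ)·Δt = d  ⇒  (6.8+9.3 − 2φ)·1 = 10.5
φ = (16.10 − 10.5/1) / 2 = 2.80 mm/h.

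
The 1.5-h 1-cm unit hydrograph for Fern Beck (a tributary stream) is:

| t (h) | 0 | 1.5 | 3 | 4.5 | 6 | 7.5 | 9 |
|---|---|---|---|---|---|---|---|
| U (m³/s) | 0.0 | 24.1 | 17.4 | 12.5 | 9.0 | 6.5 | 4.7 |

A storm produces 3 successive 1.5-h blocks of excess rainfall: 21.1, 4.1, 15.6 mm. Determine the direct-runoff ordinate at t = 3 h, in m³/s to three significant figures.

By discrete convolution, Q_j = Σ (P_i / 10 mm) · U_{j−i}.
At t = 3 h (j=2): Q = (21.1/10)·17.4 + (4.1/10)·24.1 + (15.6/10)·0.0 = 46.6 m³/s.

Q ≈ 46.6 m³/s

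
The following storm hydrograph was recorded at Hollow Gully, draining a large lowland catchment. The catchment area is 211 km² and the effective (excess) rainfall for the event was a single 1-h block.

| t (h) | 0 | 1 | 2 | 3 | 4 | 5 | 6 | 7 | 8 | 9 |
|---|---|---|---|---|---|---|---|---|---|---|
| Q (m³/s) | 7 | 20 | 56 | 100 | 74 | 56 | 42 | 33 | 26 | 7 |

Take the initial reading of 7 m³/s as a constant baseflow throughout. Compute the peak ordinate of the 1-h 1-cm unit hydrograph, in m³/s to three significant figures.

Direct runoff: 0.0, 13.0, 49.0, 93.0, 67.0, 49.0, 35.0, 26.0, 19.0, 0.0 m³/s; ΣQ_DR = 351.0 m³/s, peak = 93.0 m³/s.
Runoff depth d = ΣQ_DR·Δt / A = 351.0 × 3600 / (211 km²) = 5.989 mm.
The 1-cm UH is the DRH scaled by (10 mm)/d, so U_p = 93.0 × 10/5.989 = 155 m³/s.

U_p ≈ 155 m³/s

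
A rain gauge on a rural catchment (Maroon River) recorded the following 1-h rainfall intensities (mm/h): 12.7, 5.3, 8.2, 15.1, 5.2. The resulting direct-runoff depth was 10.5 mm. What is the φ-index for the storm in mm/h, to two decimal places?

Only the 2 blocks with intensity above φ contribute runoff: 12.7, 15.1 mm/h.
Σ(I−φ)·Δt = d  ⇒  (12.7+15.1 − 2φ)·1 = 10.5
φ = (27.80 − 10.5/1) / 2 = 8.65 mm/h.

φ ≈ 8.65 mm/h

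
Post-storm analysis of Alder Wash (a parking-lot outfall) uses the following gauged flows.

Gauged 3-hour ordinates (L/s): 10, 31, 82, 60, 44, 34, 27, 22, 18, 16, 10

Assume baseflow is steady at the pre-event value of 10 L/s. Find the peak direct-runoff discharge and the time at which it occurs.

Q_p = 72.0 L/s at t = 6 h

Subtracting baseflow gives direct-runoff ordinates: 0.0, 21.0, 72.0, 50.0, 34.0, 24.0, 17.0, 12.0, 8.0, 6.0, 0.0 L/s.
The maximum is 72.0 L/s, occurring at the reading for t = 6 h.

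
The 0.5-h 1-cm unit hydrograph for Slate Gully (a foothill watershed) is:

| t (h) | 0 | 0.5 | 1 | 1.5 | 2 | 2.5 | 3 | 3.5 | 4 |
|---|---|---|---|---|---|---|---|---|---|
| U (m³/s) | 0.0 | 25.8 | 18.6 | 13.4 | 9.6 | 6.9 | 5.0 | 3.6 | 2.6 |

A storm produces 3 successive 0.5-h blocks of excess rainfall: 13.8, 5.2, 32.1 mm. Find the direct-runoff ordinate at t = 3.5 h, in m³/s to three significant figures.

By discrete convolution, Q_j = Σ (P_i / 10 mm) · U_{j−i}.
At t = 3.5 h (j=7): Q = (13.8/10)·3.6 + (5.2/10)·5.0 + (32.1/10)·6.9 = 29.7 m³/s.

Q ≈ 29.7 m³/s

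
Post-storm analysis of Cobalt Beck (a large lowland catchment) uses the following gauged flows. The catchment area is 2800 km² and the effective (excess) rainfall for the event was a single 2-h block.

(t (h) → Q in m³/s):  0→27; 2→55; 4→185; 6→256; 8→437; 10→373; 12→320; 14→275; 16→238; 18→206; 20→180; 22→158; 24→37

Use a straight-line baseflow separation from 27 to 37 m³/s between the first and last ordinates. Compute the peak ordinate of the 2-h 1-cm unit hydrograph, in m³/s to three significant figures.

Direct runoff: 0.00, 27.17, 156.33, 226.50, 406.67, 341.83, 288.00, 242.17, 204.33, 171.50, 144.67, 121.83, 0.00 m³/s; ΣQ_DR = 2331 m³/s, peak = 406.67 m³/s.
Runoff depth d = ΣQ_DR·Δt / A = 2331 × 7200 / (2800 km²) = 5.994 mm.
The 1-cm UH is the DRH scaled by (10 mm)/d, so U_p = 406.67 × 10/5.994 = 678 m³/s.

U_p ≈ 678 m³/s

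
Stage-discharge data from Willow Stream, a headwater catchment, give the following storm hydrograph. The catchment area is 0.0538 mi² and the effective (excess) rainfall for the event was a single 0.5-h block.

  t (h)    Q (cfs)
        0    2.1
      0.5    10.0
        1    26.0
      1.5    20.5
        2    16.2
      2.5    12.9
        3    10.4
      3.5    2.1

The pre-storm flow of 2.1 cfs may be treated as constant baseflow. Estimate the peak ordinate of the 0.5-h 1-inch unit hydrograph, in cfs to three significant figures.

Direct runoff: 0.0, 7.9, 23.9, 18.4, 14.1, 10.8, 8.3, 0.0 cfs; ΣQ_DR = 83.40 cfs, peak = 23.9 cfs.
Runoff depth d = ΣQ_DR·Δt / A = 83.40 × 1800 / (0.0538 mi²) = 1.201 in.
The 1-inch UH is the DRH scaled by (1 in)/d, so U_p = 23.9 × 1/1.201 = 19.9 cfs.

U_p ≈ 19.9 cfs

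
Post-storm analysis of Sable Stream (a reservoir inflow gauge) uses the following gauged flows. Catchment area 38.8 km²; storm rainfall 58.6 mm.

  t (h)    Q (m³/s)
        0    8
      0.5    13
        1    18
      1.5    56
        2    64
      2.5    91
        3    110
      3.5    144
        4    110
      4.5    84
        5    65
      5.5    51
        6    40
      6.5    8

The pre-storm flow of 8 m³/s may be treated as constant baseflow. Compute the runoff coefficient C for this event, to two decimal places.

ΣQ_DR = 750.0 m³/s; V = ΣQ_DR·Δt = 1.350 × 10^6 m³.
Runoff depth d = V / A = 34.79 mm.
C = d / P = 34.79 / 58.6 = 0.59.

C ≈ 0.59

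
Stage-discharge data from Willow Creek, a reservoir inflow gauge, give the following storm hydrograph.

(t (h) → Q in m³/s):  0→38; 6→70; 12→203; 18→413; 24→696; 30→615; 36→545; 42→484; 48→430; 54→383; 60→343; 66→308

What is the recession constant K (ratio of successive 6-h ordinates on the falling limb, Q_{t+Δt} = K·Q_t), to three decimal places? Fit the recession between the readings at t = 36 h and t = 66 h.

Using the recession-limb readings at t = 36 h and t = 66 h: Q falls from 545 to 308 m³/s over 5 intervals.
K = (Q₂/Q₁)^(1/5) = (308/545)^(1/5) = 0.892.

K ≈ 0.892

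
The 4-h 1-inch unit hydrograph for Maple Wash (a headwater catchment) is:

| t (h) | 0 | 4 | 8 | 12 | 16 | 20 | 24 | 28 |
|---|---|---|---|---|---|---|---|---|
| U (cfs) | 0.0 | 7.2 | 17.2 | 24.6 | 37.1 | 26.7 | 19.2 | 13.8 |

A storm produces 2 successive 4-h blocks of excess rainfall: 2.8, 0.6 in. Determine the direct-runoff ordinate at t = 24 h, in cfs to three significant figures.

Q ≈ 69.8 cfs

By discrete convolution, Q_j = Σ (P_i / 1 in) · U_{j−i}.
At t = 24 h (j=6): Q = (2.8/1)·19.2 + (0.6/1)·26.7 = 69.8 cfs.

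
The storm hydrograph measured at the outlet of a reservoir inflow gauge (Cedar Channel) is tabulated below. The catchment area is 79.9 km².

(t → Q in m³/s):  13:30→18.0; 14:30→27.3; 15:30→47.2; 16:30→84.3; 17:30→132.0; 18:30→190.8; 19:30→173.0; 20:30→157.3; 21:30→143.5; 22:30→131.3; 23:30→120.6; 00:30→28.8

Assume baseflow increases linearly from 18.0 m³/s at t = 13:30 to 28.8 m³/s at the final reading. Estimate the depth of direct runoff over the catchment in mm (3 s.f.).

d ≈ 43.9 mm

Direct runoff: 0.00, 8.32, 27.24, 63.35, 110.07, 167.89, 149.11, 132.43, 117.65, 104.46, 92.78, 0.00 m³/s; ΣQ_DR = 973.3 m³/s.
V = ΣQ_DR · Δt = 973.3 × 3600 s = 3.504 × 10^6 m³.
Over A = 79.9 km², depth = V / A = 43.9 mm.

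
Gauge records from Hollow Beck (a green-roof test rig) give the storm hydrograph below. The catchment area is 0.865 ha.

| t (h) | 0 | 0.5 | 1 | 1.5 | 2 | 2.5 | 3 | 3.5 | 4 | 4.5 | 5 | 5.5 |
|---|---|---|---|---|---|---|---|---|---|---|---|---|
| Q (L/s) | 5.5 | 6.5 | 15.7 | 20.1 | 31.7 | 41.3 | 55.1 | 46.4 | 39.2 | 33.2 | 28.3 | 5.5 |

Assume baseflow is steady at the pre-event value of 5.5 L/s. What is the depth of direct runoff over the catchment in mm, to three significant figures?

Direct runoff: 0.0, 1.0, 10.2, 14.6, 26.2, 35.8, 49.6, 40.9, 33.7, 27.7, 22.8, 0.0 L/s; ΣQ_DR = 262.5 L/s.
V = ΣQ_DR · Δt = 262.5 × 1800 s = 4.725 × 10^5 L.
Over A = 0.865 ha, depth = V / A = 54.6 mm.

d ≈ 54.6 mm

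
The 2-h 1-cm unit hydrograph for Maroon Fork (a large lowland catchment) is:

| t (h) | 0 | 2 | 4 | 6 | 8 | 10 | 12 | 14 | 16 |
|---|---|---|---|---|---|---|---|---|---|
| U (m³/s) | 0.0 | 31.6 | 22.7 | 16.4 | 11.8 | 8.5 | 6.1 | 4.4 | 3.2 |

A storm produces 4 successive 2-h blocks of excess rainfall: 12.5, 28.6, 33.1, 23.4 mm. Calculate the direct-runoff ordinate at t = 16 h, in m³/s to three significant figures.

By discrete convolution, Q_j = Σ (P_i / 10 mm) · U_{j−i}.
At t = 16 h (j=8): Q = (12.5/10)·3.2 + (28.6/10)·4.4 + (33.1/10)·6.1 + (23.4/10)·8.5 = 56.7 m³/s.

Q ≈ 56.7 m³/s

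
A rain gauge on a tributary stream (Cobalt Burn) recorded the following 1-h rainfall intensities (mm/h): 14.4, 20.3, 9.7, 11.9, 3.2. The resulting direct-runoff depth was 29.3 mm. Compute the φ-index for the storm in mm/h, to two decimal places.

φ ≈ 6.75 mm/h

Only the 4 blocks with intensity above φ contribute runoff: 14.4, 20.3, 9.7, 11.9 mm/h.
Σ(I−φ)·Δt = d  ⇒  (14.4+20.3+9.7+11.9 − 4φ)·1 = 29.3
φ = (56.30 − 29.3/1) / 4 = 6.75 mm/h.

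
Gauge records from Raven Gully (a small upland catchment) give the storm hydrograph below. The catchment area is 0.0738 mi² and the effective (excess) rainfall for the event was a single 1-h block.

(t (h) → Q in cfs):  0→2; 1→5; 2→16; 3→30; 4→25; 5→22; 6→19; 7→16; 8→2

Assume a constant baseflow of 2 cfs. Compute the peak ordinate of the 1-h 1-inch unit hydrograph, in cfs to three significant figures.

U_p ≈ 11.2 cfs

Direct runoff: 0.0, 3.0, 14.0, 28.0, 23.0, 20.0, 17.0, 14.0, 0.0 cfs; ΣQ_DR = 119.0 cfs, peak = 28.0 cfs.
Runoff depth d = ΣQ_DR·Δt / A = 119.0 × 3600 / (0.0738 mi²) = 2.499 in.
The 1-inch UH is the DRH scaled by (1 in)/d, so U_p = 28.0 × 1/2.499 = 11.2 cfs.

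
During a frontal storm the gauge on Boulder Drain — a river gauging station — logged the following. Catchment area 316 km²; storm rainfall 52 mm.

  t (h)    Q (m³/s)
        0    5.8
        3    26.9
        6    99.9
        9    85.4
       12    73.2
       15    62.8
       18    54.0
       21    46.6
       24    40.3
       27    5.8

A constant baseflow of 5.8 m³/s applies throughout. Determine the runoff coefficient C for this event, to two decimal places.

C ≈ 0.29

ΣQ_DR = 442.7 m³/s; V = ΣQ_DR·Δt = 4.781 × 10^6 m³.
Runoff depth d = V / A = 15.13 mm.
C = d / P = 15.13 / 52 = 0.29.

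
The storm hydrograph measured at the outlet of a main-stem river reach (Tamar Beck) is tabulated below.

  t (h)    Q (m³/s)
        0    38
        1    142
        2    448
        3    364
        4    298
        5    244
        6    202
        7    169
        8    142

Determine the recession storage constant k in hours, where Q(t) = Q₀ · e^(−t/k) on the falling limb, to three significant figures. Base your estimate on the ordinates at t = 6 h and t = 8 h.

k ≈ 5.67 h

On the falling limb, Q drops from 202 to 142 m³/s between t = 6 h and t = 8 h (Δt = 2 h).
k = −Δt / ln(Q₂/Q₁) = −2 / ln(142/202) = 5.67 h.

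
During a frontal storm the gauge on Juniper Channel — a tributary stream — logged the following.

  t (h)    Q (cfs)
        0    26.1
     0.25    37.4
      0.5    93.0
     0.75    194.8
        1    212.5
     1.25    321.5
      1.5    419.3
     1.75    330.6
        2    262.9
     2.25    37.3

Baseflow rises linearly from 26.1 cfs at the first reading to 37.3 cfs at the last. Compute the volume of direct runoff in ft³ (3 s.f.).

V ≈ 1.46 × 10^6 ft³

Direct-runoff ordinates (Q − Q_b): 0.00, 10.06, 64.41, 164.97, 181.42, 289.18, 385.73, 295.79, 226.84, 0.00 cfs.
ΣQ_DR = 1618 cfs.
With Δt = 0.25 h = 900 s, V = ΣQ_DR · Δt = 1618 × 900 = 1.46 × 10^6 ft³.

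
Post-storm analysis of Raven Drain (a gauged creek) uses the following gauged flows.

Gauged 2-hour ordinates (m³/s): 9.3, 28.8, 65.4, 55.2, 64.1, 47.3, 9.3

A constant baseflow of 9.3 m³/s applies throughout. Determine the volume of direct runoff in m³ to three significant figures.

Direct-runoff ordinates (Q − Q_b): 0.0, 19.5, 56.1, 45.9, 54.8, 38.0, 0.0 m³/s.
ΣQ_DR = 214.3 m³/s.
With Δt = 2 h = 7200 s, V = ΣQ_DR · Δt = 214.3 × 7200 = 1.54 × 10^6 m³.

V ≈ 1.54 × 10^6 m³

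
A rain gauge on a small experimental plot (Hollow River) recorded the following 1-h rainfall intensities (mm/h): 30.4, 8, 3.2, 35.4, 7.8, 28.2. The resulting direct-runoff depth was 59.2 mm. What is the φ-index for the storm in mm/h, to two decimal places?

Only the 3 blocks with intensity above φ contribute runoff: 30.4, 35.4, 28.2 mm/h.
Σ(I−φ)·Δt = d  ⇒  (30.4+35.4+28.2 − 3φ)·1 = 59.2
φ = (94.00 − 59.2/1) / 3 = 11.60 mm/h.

φ ≈ 11.60 mm/h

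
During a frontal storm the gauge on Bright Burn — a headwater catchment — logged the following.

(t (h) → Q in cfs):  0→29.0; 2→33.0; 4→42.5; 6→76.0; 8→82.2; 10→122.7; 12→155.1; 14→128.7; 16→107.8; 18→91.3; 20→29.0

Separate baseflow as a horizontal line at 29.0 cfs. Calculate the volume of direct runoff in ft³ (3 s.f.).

Direct-runoff ordinates (Q − Q_b): 0.0, 4.0, 13.5, 47.0, 53.2, 93.7, 126.1, 99.7, 78.8, 62.3, 0.0 cfs.
ΣQ_DR = 578.3 cfs.
With Δt = 2 h = 7200 s, V = ΣQ_DR · Δt = 578.3 × 7200 = 4.16 × 10^6 ft³.

V ≈ 4.16 × 10^6 ft³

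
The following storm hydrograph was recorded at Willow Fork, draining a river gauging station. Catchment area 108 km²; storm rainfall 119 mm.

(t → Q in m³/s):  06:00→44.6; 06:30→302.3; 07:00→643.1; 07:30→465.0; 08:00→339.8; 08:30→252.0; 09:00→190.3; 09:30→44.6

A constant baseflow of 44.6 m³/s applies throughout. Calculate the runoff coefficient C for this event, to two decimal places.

C ≈ 0.27

ΣQ_DR = 1925 m³/s; V = ΣQ_DR·Δt = 3.465 × 10^6 m³.
Runoff depth d = V / A = 32.08 mm.
C = d / P = 32.08 / 119 = 0.27.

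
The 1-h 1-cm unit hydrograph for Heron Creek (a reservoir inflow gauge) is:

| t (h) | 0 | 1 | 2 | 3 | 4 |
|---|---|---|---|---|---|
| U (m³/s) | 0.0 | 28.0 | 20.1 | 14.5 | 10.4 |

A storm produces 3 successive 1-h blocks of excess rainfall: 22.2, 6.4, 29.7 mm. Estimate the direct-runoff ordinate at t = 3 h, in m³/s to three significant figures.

Q ≈ 128 m³/s

By discrete convolution, Q_j = Σ (P_i / 10 mm) · U_{j−i}.
At t = 3 h (j=3): Q = (22.2/10)·14.5 + (6.4/10)·20.1 + (29.7/10)·28.0 = 128 m³/s.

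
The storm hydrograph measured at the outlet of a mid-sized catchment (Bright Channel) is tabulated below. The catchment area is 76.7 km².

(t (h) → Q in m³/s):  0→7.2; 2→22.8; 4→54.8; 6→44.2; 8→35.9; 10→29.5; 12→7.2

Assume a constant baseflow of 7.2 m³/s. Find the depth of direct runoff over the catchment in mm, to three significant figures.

Direct runoff: 0.0, 15.6, 47.6, 37.0, 28.7, 22.3, 0.0 m³/s; ΣQ_DR = 151.2 m³/s.
V = ΣQ_DR · Δt = 151.2 × 7200 s = 1.089 × 10^6 m³.
Over A = 76.7 km², depth = V / A = 14.2 mm.

d ≈ 14.2 mm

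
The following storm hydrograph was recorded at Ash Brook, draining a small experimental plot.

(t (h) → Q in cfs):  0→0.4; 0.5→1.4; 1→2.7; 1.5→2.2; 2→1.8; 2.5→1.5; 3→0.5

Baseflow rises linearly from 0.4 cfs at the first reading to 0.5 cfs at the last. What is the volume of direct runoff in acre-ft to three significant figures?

Direct-runoff ordinates (Q − Q_b): 0.00, 0.98, 2.27, 1.75, 1.33, 1.02, 0.00 cfs.
ΣQ_DR = 7.350 cfs.
With Δt = 0.5 h = 1800 s, V = ΣQ_DR · Δt = 7.350 × 1800 = 13200 ft³ = 0.304 acre-ft.

V ≈ 0.304 acre-ft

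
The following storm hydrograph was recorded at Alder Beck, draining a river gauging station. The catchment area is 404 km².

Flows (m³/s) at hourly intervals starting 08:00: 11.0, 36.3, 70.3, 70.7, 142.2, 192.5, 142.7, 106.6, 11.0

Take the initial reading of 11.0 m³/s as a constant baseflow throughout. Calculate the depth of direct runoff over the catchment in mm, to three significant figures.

Direct runoff: 0.0, 25.3, 59.3, 59.7, 131.2, 181.5, 131.7, 95.6, 0.0 m³/s; ΣQ_DR = 684.3 m³/s.
V = ΣQ_DR · Δt = 684.3 × 3600 s = 2.463 × 10^6 m³.
Over A = 404 km², depth = V / A = 6.10 mm.

d ≈ 6.10 mm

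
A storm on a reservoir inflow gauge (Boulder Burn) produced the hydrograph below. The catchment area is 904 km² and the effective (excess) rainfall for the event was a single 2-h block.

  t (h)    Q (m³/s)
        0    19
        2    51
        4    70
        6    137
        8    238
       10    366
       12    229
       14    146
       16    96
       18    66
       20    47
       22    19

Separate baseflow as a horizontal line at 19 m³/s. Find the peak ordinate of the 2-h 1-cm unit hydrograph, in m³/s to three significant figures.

U_p ≈ 347 m³/s

Direct runoff: 0.0, 32.0, 51.0, 118.0, 219.0, 347.0, 210.0, 127.0, 77.0, 47.0, 28.0, 0.0 m³/s; ΣQ_DR = 1256 m³/s, peak = 347.0 m³/s.
Runoff depth d = ΣQ_DR·Δt / A = 1256 × 7200 / (904 km²) = 10.00 mm.
The 1-cm UH is the DRH scaled by (10 mm)/d, so U_p = 347.0 × 10/10.00 = 347 m³/s.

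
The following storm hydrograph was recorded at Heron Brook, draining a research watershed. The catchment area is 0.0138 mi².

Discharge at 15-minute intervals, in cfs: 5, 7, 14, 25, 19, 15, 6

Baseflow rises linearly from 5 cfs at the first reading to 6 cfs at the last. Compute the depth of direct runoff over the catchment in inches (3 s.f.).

Direct runoff: 0.00, 1.83, 8.67, 19.50, 13.33, 9.17, 0.00 cfs; ΣQ_DR = 52.50 cfs.
V = ΣQ_DR · Δt = 52.50 × 900 s = 47250 ft³.
Over A = 0.0138 mi², depth = V / A = 1.47 in.

d ≈ 1.47 in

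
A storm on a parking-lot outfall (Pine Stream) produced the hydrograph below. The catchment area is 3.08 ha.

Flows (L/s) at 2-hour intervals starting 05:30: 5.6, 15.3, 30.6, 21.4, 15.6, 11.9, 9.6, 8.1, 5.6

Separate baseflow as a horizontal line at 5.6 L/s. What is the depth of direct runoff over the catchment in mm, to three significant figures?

d ≈ 17.1 mm

Direct runoff: 0.0, 9.7, 25.0, 15.8, 10.0, 6.3, 4.0, 2.5, 0.0 L/s; ΣQ_DR = 73.30 L/s.
V = ΣQ_DR · Δt = 73.30 × 7200 s = 5.278 × 10^5 L.
Over A = 3.08 ha, depth = V / A = 17.1 mm.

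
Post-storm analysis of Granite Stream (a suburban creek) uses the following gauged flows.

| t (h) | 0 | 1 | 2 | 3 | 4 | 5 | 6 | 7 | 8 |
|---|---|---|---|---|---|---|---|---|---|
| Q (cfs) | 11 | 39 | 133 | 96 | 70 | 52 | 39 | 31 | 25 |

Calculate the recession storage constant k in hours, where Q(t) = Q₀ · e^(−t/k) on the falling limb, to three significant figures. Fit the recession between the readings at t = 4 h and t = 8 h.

On the falling limb, Q drops from 70 to 25 cfs between t = 4 h and t = 8 h (Δt = 4 h).
k = −Δt / ln(Q₂/Q₁) = −4 / ln(25/70) = 3.88 h.

k ≈ 3.88 h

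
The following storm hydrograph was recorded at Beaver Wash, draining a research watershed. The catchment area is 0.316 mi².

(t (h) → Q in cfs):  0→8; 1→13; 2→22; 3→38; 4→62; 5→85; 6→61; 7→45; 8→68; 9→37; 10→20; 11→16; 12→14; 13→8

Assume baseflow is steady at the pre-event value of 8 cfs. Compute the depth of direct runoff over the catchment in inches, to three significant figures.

Direct runoff: 0.0, 5.0, 14.0, 30.0, 54.0, 77.0, 53.0, 37.0, 60.0, 29.0, 12.0, 8.0, 6.0, 0.0 cfs; ΣQ_DR = 385.0 cfs.
V = ΣQ_DR · Δt = 385.0 × 3600 s = 1.386 × 10^6 ft³.
Over A = 0.316 mi², depth = V / A = 1.89 in.

d ≈ 1.89 in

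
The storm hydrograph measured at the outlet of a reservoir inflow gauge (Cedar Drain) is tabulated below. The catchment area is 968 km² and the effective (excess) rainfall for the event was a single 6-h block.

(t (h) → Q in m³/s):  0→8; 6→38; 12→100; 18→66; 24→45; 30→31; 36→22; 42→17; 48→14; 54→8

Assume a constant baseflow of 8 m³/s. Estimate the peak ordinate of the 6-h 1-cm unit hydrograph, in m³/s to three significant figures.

U_p ≈ 153 m³/s

Direct runoff: 0.0, 30.0, 92.0, 58.0, 37.0, 23.0, 14.0, 9.0, 6.0, 0.0 m³/s; ΣQ_DR = 269.0 m³/s, peak = 92.0 m³/s.
Runoff depth d = ΣQ_DR·Δt / A = 269.0 × 21600 / (968 km²) = 6.002 mm.
The 1-cm UH is the DRH scaled by (10 mm)/d, so U_p = 92.0 × 10/6.002 = 153 m³/s.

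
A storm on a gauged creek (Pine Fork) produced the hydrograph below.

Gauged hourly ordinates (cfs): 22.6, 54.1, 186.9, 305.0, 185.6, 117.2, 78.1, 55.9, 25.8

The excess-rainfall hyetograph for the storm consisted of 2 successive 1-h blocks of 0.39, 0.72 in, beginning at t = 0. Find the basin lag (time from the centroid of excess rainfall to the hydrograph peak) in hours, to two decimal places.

t_L ≈ 1.85 h

Centroid of excess rainfall: t_c = Σ P_i·t̄_i / ΣP_i = 1.1486 h (block centres at 0.5, 1.5 h).
Hydrograph peak occurs at t = 3 h, so basin lag t_L = 3 − 1.1486 = 1.85 h.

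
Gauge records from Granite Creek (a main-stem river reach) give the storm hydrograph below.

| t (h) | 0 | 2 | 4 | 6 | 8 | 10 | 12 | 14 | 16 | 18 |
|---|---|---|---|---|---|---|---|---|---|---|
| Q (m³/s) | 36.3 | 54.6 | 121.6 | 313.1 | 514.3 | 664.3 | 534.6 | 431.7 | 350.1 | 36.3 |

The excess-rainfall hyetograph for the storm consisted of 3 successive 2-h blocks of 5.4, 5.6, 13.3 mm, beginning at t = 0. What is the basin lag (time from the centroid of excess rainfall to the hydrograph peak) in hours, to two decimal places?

t_L ≈ 6.35 h

Centroid of excess rainfall: t_c = Σ P_i·t̄_i / ΣP_i = 3.6502 h (block centres at 1, 3, 5 h).
Hydrograph peak occurs at t = 10 h, so basin lag t_L = 10 − 3.6502 = 6.35 h.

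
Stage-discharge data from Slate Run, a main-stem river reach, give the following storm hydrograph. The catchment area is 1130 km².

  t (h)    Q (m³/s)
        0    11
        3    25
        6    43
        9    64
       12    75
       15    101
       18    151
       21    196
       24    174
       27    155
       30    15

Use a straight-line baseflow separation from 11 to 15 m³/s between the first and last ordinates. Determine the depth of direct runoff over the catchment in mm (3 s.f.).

d ≈ 8.29 mm

Direct runoff: 0.00, 13.60, 31.20, 51.80, 62.40, 88.00, 137.60, 182.20, 159.80, 140.40, 0.00 m³/s; ΣQ_DR = 867.0 m³/s.
V = ΣQ_DR · Δt = 867.0 × 10800 s = 9.364 × 10^6 m³.
Over A = 1130 km², depth = V / A = 8.29 mm.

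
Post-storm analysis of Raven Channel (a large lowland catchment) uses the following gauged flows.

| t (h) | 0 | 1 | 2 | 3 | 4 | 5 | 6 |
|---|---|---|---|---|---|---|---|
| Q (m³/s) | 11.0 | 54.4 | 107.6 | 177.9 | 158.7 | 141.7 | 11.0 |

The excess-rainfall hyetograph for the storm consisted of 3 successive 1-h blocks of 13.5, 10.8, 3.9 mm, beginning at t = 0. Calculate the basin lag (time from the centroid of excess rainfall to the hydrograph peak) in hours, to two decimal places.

Centroid of excess rainfall: t_c = Σ P_i·t̄_i / ΣP_i = 1.1596 h (block centres at 0.5, 1.5, 2.5 h).
Hydrograph peak occurs at t = 3 h, so basin lag t_L = 3 − 1.1596 = 1.84 h.

t_L ≈ 1.84 h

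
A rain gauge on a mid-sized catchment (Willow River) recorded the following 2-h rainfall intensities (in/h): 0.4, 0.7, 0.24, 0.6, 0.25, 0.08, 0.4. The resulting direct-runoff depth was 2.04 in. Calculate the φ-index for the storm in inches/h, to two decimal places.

Only the 4 blocks with intensity above φ contribute runoff: 0.4, 0.7, 0.6, 0.4 in/h.
Σ(I−φ)·Δt = d  ⇒  (0.4+0.7+0.6+0.4 − 4φ)·2 = 2.04
φ = (2.100 − 2.04/2) / 4 = 0.27 in/h.

φ ≈ 0.27 in/h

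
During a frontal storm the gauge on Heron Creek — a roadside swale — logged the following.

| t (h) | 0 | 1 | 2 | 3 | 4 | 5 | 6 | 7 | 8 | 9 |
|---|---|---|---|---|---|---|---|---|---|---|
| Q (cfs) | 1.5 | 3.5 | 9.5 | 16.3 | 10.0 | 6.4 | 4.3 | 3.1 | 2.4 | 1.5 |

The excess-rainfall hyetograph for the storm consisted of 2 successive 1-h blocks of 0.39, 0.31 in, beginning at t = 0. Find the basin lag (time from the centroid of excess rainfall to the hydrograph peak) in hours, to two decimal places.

t_L ≈ 2.06 h

Centroid of excess rainfall: t_c = Σ P_i·t̄_i / ΣP_i = 0.9429 h (block centres at 0.5, 1.5 h).
Hydrograph peak occurs at t = 3 h, so basin lag t_L = 3 − 0.9429 = 2.06 h.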